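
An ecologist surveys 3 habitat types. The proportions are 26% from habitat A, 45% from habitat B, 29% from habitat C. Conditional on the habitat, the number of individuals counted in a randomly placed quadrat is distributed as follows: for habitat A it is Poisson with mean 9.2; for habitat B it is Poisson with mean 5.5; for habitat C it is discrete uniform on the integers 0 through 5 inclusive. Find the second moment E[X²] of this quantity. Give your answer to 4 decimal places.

43.1442

For each component E[X²] = Var + (mean)², giving A: 93.84; B: 35.75; C: 9.16667.
Overall E[X²] = 0.26·93.84 + 0.45·35.75 + 0.29·9.16667 = 43.1442.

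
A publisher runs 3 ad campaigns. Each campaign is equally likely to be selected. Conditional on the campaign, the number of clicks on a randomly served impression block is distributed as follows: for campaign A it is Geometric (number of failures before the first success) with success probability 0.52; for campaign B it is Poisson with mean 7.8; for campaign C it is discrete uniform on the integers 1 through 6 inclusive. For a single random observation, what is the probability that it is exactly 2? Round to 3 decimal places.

0.100

Conditional on each campaign, P(X = 2): A: 0.119808; B: 0.0124641; C: 0.166667.
By total probability, P(X = 2) = 0.333333·0.119808 + 0.333333·0.0124641 + 0.333333·0.166667 = 0.0996463.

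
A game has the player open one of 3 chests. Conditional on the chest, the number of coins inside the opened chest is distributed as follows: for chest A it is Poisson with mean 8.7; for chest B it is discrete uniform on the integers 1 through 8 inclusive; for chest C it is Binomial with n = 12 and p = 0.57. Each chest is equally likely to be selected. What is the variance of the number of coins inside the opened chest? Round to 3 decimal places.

Per component, A: μ=8.7, E[X²]=84.39; B: μ=4.5, E[X²]=25.5; C: μ=6.84, E[X²]=49.7268.
E[X] = 0.333333·8.7 + 0.333333·4.5 + 0.333333·6.84 = 6.68.
E[X²] = 0.333333·84.39 + 0.333333·25.5 + 0.333333·49.7268 = 53.2056.
Var(X) = E[X²] − (E[X])² = 53.2056 − 44.6224 = 8.5832.

8.583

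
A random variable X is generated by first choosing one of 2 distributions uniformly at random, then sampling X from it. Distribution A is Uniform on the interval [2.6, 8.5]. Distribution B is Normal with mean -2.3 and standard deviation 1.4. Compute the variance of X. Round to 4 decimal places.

Per component, A: μ=5.55, E[X²]=33.7033; B: μ=-2.3, E[X²]=7.25.
E[X] = 0.5·5.55 + 0.5·-2.3 = 1.625.
E[X²] = 0.5·33.7033 + 0.5·7.25 = 20.4767.
Var(X) = E[X²] − (E[X])² = 20.4767 − 2.64062 = 17.836.

17.8360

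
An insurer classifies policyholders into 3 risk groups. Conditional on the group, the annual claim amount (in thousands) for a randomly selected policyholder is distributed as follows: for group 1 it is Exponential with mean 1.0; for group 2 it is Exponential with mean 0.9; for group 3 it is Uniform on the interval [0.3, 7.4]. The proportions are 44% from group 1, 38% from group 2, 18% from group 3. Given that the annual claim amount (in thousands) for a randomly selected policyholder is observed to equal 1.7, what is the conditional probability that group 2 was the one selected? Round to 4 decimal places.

Likelihoods f(1.7 | ·): 1: 0.182684; 2: 0.168044; 3: 0.140845.
Posterior ∝ prior × likelihood. Numerator for 2: 0.38·0.168044 = 0.0638568.
Normalizing constant: 0.44·0.182684 + 0.38·0.168044 + 0.18·0.140845 = 0.16959.
P(2 | observation) = 0.0638568 / 0.16959 = 0.376537.

0.3765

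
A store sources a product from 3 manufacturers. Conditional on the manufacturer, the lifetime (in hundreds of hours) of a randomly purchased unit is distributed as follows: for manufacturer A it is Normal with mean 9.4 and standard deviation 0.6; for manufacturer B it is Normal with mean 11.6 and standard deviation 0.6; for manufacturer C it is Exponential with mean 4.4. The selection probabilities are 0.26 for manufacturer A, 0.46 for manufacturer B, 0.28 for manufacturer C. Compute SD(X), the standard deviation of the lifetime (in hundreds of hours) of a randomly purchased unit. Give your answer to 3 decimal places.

3.841

Per component, A: μ=9.4, E[X²]=88.72; B: μ=11.6, E[X²]=134.92; C: μ=4.4, E[X²]=38.72.
E[X] = 0.26·9.4 + 0.46·11.6 + 0.28·4.4 = 9.012.
E[X²] = 0.26·88.72 + 0.46·134.92 + 0.28·38.72 = 95.972.
Var(X) = E[X²] − (E[X])² = 95.972 − 81.2161 = 14.7559.
SD(X) = √14.7559 = 3.84134.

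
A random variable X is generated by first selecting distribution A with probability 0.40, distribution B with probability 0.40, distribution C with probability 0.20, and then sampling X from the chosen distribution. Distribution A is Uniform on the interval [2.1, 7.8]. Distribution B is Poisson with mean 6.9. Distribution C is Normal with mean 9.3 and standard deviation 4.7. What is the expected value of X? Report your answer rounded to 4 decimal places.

6.6000

Component means — A: 4.95; B: 6.9; C: 9.3.
E[X] = 0.4·4.95 + 0.4·6.9 + 0.2·9.3 = 6.6.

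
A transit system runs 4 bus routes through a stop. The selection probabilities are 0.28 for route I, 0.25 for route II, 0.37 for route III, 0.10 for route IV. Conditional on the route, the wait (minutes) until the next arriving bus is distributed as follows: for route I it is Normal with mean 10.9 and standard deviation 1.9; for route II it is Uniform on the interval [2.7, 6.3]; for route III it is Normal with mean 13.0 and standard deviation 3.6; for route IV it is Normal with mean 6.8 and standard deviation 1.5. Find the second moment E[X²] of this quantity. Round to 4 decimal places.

111.7843

For each component E[X²] = Var + (mean)², giving I: 122.42; II: 21.33; III: 181.96; IV: 48.49.
Overall E[X²] = 0.28·122.42 + 0.25·21.33 + 0.37·181.96 + 0.1·48.49 = 111.784.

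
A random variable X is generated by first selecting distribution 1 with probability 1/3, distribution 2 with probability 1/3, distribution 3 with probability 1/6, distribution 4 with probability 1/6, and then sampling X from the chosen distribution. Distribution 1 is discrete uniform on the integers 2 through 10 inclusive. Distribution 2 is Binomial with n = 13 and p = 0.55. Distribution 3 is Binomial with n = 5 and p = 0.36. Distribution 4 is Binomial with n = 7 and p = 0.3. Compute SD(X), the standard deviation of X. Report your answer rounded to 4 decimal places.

2.9518

Per component, 1: μ=6, E[X²]=42.6667; 2: μ=7.15, E[X²]=54.34; 3: μ=1.8, E[X²]=4.392; 4: μ=2.1, E[X²]=5.88.
E[X] = 0.333333·6 + 0.333333·7.15 + 0.166667·1.8 + 0.166667·2.1 = 5.03333.
E[X²] = 0.333333·42.6667 + 0.333333·54.34 + 0.166667·4.392 + 0.166667·5.88 = 34.0476.
Var(X) = E[X²] − (E[X])² = 34.0476 − 25.3344 = 8.71311.
SD(X) = √8.71311 = 2.9518.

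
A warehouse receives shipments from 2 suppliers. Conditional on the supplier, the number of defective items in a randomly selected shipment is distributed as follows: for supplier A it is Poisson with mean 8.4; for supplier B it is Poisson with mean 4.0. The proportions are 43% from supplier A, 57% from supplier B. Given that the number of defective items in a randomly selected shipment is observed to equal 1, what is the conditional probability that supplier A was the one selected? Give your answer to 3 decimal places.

0.019

Likelihoods P(X=1 | ·): A: 0.00188889; B: 0.0732626.
Posterior ∝ prior × likelihood. Numerator for A: 0.43·0.00188889 = 0.000812221.
Normalizing constant: 0.43·0.00188889 + 0.57·0.0732626 = 0.0425719.
P(A | observation) = 0.000812221 / 0.0425719 = 0.0190788.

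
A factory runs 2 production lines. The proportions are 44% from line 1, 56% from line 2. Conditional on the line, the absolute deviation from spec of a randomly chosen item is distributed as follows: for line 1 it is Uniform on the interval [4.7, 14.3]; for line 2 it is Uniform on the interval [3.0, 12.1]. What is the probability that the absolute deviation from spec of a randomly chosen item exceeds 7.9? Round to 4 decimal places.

Conditional on each line, P(X > 7.9): 1: 0.666667; 2: 0.461538.
By total probability, P(X > 7.9) = 0.44·0.666667 + 0.56·0.461538 = 0.551795.

0.5518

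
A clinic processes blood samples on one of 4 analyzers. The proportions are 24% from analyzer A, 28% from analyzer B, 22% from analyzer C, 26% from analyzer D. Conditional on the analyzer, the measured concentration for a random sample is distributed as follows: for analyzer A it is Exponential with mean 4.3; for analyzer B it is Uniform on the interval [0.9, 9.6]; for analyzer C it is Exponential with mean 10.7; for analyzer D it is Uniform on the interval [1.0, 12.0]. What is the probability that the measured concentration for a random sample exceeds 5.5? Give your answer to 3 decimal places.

Conditional on each analyzer, P(X > 5.5): A: 0.278296; B: 0.471264; C: 0.598087; D: 0.590909.
By total probability, P(X > 5.5) = 0.24·0.278296 + 0.28·0.471264 + 0.22·0.598087 + 0.26·0.590909 = 0.483961.

0.484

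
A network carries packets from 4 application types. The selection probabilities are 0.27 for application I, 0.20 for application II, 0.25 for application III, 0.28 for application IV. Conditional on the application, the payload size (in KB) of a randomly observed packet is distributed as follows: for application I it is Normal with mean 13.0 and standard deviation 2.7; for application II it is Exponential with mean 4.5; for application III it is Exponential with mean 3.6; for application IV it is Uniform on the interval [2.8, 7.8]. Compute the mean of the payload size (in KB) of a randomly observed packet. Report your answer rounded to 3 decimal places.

6.794

Component means — I: 13; II: 4.5; III: 3.6; IV: 5.3.
E[X] = 0.27·13 + 0.2·4.5 + 0.25·3.6 + 0.28·5.3 = 6.794.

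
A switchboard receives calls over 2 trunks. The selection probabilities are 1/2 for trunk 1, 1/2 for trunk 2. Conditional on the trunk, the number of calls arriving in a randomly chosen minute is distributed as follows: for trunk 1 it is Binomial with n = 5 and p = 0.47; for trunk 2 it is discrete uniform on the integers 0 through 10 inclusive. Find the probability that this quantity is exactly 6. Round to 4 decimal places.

Conditional on each trunk, P(X = 6): 1: 0; 2: 0.0909091.
By total probability, P(X = 6) = 0.5·0 + 0.5·0.0909091 = 0.0454545.

0.0455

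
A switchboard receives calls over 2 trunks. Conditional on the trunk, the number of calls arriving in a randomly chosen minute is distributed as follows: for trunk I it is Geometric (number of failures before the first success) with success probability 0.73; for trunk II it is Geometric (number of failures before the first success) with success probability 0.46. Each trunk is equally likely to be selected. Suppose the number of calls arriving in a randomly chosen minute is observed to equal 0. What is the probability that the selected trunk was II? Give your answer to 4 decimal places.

Likelihoods P(X=0 | ·): I: 0.73; II: 0.46.
Posterior ∝ prior × likelihood. Numerator for II: 0.5·0.46 = 0.23.
Normalizing constant: 0.5·0.73 + 0.5·0.46 = 0.595.
P(II | observation) = 0.23 / 0.595 = 0.386555.

0.3866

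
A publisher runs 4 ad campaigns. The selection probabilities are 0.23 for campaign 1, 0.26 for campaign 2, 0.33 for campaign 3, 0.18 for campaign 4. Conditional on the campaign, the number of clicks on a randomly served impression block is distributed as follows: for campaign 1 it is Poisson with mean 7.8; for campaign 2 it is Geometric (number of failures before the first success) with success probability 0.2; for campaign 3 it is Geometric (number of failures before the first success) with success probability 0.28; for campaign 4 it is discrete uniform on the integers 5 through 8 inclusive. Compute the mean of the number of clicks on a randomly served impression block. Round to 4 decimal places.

4.8526

Component means — 1: 7.8; 2: 4; 3: 2.57143; 4: 6.5.
E[X] = 0.23·7.8 + 0.26·4 + 0.33·2.57143 + 0.18·6.5 = 4.85257.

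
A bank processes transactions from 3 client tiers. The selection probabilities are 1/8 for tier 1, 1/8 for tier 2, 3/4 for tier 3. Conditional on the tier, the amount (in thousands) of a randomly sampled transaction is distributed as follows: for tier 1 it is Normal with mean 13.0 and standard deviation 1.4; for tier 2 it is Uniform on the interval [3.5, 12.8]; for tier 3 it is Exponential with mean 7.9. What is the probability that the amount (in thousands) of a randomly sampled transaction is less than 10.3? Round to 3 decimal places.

Conditional on each tier, P(X < 10.3): 1: 0.026892; 2: 0.731183; 3: 0.728501.
By total probability, P(X < 10.3) = 0.125·0.026892 + 0.125·0.731183 + 0.75·0.728501 = 0.641135.

0.641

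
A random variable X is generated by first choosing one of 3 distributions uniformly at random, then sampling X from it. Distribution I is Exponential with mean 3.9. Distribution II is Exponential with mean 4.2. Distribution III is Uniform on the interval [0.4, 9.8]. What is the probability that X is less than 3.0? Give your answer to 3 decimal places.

0.441

Conditional on each component, P(X < 3.0): I: 0.536631; II: 0.510458; III: 0.276596.
By total probability, P(X < 3.0) = 0.333333·0.536631 + 0.333333·0.510458 + 0.333333·0.276596 = 0.441228.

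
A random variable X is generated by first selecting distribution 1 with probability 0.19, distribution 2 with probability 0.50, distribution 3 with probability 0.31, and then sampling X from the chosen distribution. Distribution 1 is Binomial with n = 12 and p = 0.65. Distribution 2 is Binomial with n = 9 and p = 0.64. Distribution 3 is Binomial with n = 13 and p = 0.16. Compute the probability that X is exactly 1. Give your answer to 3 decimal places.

0.080

Conditional on each component, P(X = 1): 1: 7.53083e-05; 2: 0.00162496; 3: 0.256693.
By total probability, P(X = 1) = 0.19·7.53083e-05 + 0.5·0.00162496 + 0.31·0.256693 = 0.0804018.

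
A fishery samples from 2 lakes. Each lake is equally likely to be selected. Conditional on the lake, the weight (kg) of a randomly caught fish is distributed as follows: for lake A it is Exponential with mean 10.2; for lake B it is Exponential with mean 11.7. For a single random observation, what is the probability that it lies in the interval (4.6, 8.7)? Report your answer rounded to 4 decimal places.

0.2052

Conditional on each lake, P(4.6 < X < 8.7): A: 0.210844; B: 0.199515.
By total probability, P(4.6 < X < 8.7) = 0.5·0.210844 + 0.5·0.199515 = 0.205179.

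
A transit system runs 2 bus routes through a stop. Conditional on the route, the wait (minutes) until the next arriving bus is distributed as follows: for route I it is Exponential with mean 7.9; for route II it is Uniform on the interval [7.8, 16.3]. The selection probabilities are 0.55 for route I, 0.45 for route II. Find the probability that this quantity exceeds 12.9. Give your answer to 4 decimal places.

0.2874

Conditional on each route, P(X > 12.9): I: 0.19536; II: 0.4.
By total probability, P(X > 12.9) = 0.55·0.19536 + 0.45·0.4 = 0.287448.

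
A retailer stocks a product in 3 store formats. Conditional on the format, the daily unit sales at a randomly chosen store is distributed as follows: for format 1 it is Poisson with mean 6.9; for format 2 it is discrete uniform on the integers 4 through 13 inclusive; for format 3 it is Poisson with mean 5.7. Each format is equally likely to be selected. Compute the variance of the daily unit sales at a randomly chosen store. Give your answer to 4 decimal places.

8.2656

Per component, 1: μ=6.9, E[X²]=54.51; 2: μ=8.5, E[X²]=80.5; 3: μ=5.7, E[X²]=38.19.
E[X] = 0.333333·6.9 + 0.333333·8.5 + 0.333333·5.7 = 7.03333.
E[X²] = 0.333333·54.51 + 0.333333·80.5 + 0.333333·38.19 = 57.7333.
Var(X) = E[X²] − (E[X])² = 57.7333 − 49.4678 = 8.26556.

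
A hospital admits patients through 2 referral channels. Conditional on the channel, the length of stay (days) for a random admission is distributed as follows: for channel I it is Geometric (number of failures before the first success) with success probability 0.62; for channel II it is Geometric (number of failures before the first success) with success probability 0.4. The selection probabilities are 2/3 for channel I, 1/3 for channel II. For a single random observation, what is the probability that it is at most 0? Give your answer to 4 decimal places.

Conditional on each channel, P(X ≤ 0): I: 0.62; II: 0.4.
By total probability, P(X ≤ 0) = 0.666667·0.62 + 0.333333·0.4 = 0.546667.

0.5467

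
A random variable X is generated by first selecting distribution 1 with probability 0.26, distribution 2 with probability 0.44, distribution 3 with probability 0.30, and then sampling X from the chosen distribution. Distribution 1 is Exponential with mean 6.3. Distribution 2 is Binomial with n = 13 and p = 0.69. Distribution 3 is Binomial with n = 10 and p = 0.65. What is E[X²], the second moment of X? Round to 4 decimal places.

70.6226

For each component E[X²] = Var + (mean)², giving 1: 79.38; 2: 83.2416; 3: 44.525.
Overall E[X²] = 0.26·79.38 + 0.44·83.2416 + 0.3·44.525 = 70.6226.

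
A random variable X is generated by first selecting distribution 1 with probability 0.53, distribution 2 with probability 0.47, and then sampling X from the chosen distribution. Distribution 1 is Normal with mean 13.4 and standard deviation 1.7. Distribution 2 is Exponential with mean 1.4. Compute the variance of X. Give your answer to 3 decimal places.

38.323

Per component, 1: μ=13.4, E[X²]=182.45; 2: μ=1.4, E[X²]=3.92.
E[X] = 0.53·13.4 + 0.47·1.4 = 7.76.
E[X²] = 0.53·182.45 + 0.47·3.92 = 98.5409.
Var(X) = E[X²] − (E[X])² = 98.5409 − 60.2176 = 38.3233.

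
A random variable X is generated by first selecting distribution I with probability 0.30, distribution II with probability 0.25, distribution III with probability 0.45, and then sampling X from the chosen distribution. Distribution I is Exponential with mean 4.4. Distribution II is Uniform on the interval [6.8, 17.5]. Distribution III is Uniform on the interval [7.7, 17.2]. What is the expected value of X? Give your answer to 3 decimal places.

Component means — I: 4.4; II: 12.15; III: 12.45.
E[X] = 0.3·4.4 + 0.25·12.15 + 0.45·12.45 = 9.96.

9.960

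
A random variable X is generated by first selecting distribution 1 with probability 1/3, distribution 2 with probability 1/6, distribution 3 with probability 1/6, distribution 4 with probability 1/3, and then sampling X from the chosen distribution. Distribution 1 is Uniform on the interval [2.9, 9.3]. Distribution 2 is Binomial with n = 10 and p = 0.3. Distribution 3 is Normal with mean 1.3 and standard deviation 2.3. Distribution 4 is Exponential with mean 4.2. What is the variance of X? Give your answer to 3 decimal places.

Per component, 1: μ=6.1, E[X²]=40.6233; 2: μ=3, E[X²]=11.1; 3: μ=1.3, E[X²]=6.98; 4: μ=4.2, E[X²]=35.28.
E[X] = 0.333333·6.1 + 0.166667·3 + 0.166667·1.3 + 0.333333·4.2 = 4.15.
E[X²] = 0.333333·40.6233 + 0.166667·11.1 + 0.166667·6.98 + 0.333333·35.28 = 28.3144.
Var(X) = E[X²] − (E[X])² = 28.3144 − 17.2225 = 11.0919.

11.092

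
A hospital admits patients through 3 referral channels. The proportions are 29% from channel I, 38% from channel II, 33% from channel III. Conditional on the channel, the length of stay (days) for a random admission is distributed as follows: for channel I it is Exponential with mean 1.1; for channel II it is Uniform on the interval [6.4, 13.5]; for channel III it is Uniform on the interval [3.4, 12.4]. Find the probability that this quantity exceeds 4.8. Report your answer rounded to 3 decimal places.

0.662

Conditional on each channel, P(X > 4.8): I: 0.012732; II: 1; III: 0.844444.
By total probability, P(X > 4.8) = 0.29·0.012732 + 0.38·1 + 0.33·0.844444 = 0.662359.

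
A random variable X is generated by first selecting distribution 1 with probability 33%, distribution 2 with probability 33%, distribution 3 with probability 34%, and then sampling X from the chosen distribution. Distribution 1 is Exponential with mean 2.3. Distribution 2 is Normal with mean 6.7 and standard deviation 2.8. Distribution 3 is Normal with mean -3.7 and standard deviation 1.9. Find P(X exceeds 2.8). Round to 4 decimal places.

0.4008

Conditional on each component, P(X > 2.8): 1: 0.296001; 2: 0.918169; 3: 0.000311896.
By total probability, P(X > 2.8) = 0.33·0.296001 + 0.33·0.918169 + 0.34·0.000311896 = 0.400782.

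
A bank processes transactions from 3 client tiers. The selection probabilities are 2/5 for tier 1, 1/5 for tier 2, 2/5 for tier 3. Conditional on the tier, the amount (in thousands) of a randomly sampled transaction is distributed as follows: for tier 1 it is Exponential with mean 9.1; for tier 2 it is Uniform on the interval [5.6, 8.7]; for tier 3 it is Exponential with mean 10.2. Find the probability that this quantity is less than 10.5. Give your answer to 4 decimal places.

Conditional on each tier, P(X < 10.5): 1: 0.684579; 2: 1; 3: 0.642783.
By total probability, P(X < 10.5) = 0.4·0.684579 + 0.2·1 + 0.4·0.642783 = 0.730945.

0.7309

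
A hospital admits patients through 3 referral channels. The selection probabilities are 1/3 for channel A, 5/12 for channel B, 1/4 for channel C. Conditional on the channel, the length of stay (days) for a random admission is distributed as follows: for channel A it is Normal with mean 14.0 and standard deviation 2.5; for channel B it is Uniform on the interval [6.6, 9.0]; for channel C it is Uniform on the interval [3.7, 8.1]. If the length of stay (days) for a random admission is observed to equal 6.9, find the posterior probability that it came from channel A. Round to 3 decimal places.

Likelihoods f(6.9 | ·): A: 0.00282844; B: 0.416667; C: 0.227273.
Posterior ∝ prior × likelihood. Numerator for A: 0.333333·0.00282844 = 0.000942814.
Normalizing constant: 0.333333·0.00282844 + 0.416667·0.416667 + 0.25·0.227273 = 0.231372.
P(A | observation) = 0.000942814 / 0.231372 = 0.00407488.

0.004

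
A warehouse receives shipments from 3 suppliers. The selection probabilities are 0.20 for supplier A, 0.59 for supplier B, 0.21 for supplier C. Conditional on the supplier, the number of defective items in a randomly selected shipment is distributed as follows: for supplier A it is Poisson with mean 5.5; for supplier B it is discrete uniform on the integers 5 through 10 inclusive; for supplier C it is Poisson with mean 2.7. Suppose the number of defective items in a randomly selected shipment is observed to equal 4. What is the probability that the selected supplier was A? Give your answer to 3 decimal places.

Likelihoods P(X=4 | ·): A: 0.155819; B: 0; C: 0.148816.
Posterior ∝ prior × likelihood. Numerator for A: 0.2·0.155819 = 0.0311638.
Normalizing constant: 0.2·0.155819 + 0.59·0 + 0.21·0.148816 = 0.0624151.
P(A | observation) = 0.0311638 / 0.0624151 = 0.499299.

0.499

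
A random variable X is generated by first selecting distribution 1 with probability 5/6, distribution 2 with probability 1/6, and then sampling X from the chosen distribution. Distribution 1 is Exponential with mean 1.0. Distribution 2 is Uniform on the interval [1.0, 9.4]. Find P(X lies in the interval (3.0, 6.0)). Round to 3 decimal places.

Conditional on each component, P(3.0 < X < 6.0): 1: 0.0473083; 2: 0.357143.
By total probability, P(3.0 < X < 6.0) = 0.833333·0.0473083 + 0.166667·0.357143 = 0.0989474.

0.099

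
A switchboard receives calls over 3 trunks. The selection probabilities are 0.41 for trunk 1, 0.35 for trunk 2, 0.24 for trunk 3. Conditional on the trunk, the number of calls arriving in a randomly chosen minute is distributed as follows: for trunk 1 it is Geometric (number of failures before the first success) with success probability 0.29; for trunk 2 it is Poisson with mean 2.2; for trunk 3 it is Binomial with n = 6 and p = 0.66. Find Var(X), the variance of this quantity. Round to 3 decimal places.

Per component, 1: μ=2.44828, E[X²]=14.4364; 2: μ=2.2, E[X²]=7.04; 3: μ=3.96, E[X²]=17.028.
E[X] = 0.41·2.44828 + 0.35·2.2 + 0.24·3.96 = 2.72419.
E[X²] = 0.41·14.4364 + 0.35·7.04 + 0.24·17.028 = 12.4696.
Var(X) = E[X²] − (E[X])² = 12.4696 − 7.42123 = 5.04841.

5.048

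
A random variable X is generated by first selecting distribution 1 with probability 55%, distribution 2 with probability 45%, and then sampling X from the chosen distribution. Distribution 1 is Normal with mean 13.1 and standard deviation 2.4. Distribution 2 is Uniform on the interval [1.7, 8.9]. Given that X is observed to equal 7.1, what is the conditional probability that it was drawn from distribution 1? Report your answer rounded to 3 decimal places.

Likelihoods f(7.1 | ·): 1: 0.00730346; 2: 0.138889.
Posterior ∝ prior × likelihood. Numerator for 1: 0.55·0.00730346 = 0.0040169.
Normalizing constant: 0.55·0.00730346 + 0.45·0.138889 = 0.0665169.
P(1 | observation) = 0.0040169 / 0.0665169 = 0.0603892.

0.060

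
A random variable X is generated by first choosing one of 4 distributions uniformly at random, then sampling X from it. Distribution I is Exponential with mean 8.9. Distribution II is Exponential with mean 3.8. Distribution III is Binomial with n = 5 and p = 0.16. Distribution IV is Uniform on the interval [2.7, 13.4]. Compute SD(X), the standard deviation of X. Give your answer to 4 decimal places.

6.0592

Per component, I: μ=8.9, E[X²]=158.42; II: μ=3.8, E[X²]=28.88; III: μ=0.8, E[X²]=1.312; IV: μ=8.05, E[X²]=74.3433.
E[X] = 0.25·8.9 + 0.25·3.8 + 0.25·0.8 + 0.25·8.05 = 5.3875.
E[X²] = 0.25·158.42 + 0.25·28.88 + 0.25·1.312 + 0.25·74.3433 = 65.7388.
Var(X) = E[X²] − (E[X])² = 65.7388 − 29.0252 = 36.7137.
SD(X) = √36.7137 = 6.05918.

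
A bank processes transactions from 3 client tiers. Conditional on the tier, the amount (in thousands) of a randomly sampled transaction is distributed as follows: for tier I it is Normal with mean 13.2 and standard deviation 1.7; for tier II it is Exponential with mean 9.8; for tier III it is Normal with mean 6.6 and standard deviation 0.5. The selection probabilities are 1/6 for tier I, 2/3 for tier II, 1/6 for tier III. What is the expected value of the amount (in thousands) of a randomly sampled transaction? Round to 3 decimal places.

Component means — I: 13.2; II: 9.8; III: 6.6.
E[X] = 0.166667·13.2 + 0.666667·9.8 + 0.166667·6.6 = 9.83333.

9.833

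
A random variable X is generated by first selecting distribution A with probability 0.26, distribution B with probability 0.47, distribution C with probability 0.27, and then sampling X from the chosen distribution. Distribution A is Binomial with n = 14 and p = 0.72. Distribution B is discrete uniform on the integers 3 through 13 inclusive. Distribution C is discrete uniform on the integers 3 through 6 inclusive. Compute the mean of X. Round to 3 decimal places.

7.596

Component means — A: 10.08; B: 8; C: 4.5.
E[X] = 0.26·10.08 + 0.47·8 + 0.27·4.5 = 7.5958.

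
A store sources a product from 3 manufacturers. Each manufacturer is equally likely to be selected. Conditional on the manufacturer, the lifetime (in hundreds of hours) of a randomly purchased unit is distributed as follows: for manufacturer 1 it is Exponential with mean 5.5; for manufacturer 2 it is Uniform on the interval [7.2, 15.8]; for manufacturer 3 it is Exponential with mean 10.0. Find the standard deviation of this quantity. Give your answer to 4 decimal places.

7.2091

Per component, 1: μ=5.5, E[X²]=60.5; 2: μ=11.5, E[X²]=138.413; 3: μ=10, E[X²]=200.
E[X] = 0.333333·5.5 + 0.333333·11.5 + 0.333333·10 = 9.
E[X²] = 0.333333·60.5 + 0.333333·138.413 + 0.333333·200 = 132.971.
Var(X) = E[X²] − (E[X])² = 132.971 − 81 = 51.9711.
SD(X) = √51.9711 = 7.2091.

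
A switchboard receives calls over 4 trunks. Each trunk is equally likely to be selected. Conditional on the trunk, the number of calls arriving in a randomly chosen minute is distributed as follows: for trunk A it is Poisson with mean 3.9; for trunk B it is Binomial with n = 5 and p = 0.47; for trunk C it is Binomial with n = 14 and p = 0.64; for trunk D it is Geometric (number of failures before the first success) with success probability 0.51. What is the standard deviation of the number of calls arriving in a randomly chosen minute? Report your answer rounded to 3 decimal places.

Per component, A: μ=3.9, E[X²]=19.11; B: μ=2.35, E[X²]=6.768; C: μ=8.96, E[X²]=83.5072; D: μ=0.960784, E[X²]=2.807.
E[X] = 0.25·3.9 + 0.25·2.35 + 0.25·8.96 + 0.25·0.960784 = 4.0427.
E[X²] = 0.25·19.11 + 0.25·6.768 + 0.25·83.5072 + 0.25·2.807 = 28.048.
Var(X) = E[X²] − (E[X])² = 28.048 − 16.3434 = 11.7047.
SD(X) = √11.7047 = 3.42121.

3.421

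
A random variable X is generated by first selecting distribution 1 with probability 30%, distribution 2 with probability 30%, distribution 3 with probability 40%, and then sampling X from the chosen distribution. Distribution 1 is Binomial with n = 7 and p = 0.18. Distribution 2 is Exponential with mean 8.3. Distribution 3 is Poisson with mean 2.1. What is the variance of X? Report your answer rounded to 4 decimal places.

Per component, 1: μ=1.26, E[X²]=2.6208; 2: μ=8.3, E[X²]=137.78; 3: μ=2.1, E[X²]=6.51.
E[X] = 0.3·1.26 + 0.3·8.3 + 0.4·2.1 = 3.708.
E[X²] = 0.3·2.6208 + 0.3·137.78 + 0.4·6.51 = 44.7242.
Var(X) = E[X²] − (E[X])² = 44.7242 − 13.7493 = 30.975.

30.9750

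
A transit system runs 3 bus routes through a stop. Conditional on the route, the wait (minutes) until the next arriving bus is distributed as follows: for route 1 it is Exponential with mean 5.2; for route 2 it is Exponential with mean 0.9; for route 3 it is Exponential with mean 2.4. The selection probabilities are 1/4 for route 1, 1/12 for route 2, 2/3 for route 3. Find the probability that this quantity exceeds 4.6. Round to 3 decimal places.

0.202

Conditional on each route, P(X > 4.6): 1: 0.412873; 2: 0.00602938; 3: 0.147096.
By total probability, P(X > 4.6) = 0.25·0.412873 + 0.0833333·0.00602938 + 0.666667·0.147096 = 0.201785.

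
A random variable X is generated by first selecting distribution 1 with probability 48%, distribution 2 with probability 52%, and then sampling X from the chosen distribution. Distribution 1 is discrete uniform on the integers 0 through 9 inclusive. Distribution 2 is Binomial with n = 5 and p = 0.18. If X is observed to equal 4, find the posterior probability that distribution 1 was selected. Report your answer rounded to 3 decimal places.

0.955

Likelihoods P(X=4 | ·): 1: 0.1; 2: 0.00430402.
Posterior ∝ prior × likelihood. Numerator for 1: 0.48·0.1 = 0.048.
Normalizing constant: 0.48·0.1 + 0.52·0.00430402 = 0.0502381.
P(1 | observation) = 0.048 / 0.0502381 = 0.95545.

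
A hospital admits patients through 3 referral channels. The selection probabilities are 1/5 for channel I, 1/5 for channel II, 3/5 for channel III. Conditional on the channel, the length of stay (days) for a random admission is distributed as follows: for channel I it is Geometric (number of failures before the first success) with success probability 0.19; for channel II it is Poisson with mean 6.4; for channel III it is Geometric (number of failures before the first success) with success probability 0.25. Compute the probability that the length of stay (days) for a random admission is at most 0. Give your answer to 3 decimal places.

Conditional on each channel, P(X ≤ 0): I: 0.19; II: 0.00166156; III: 0.25.
By total probability, P(X ≤ 0) = 0.2·0.19 + 0.2·0.00166156 + 0.6·0.25 = 0.188332.

0.188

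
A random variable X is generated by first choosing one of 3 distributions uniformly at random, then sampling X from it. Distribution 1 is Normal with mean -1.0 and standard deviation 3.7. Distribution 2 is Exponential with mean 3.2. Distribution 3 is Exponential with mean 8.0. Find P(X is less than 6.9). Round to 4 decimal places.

Conditional on each component, P(X < 6.9): 1: 0.983625; 2: 0.884242; 3: 0.577895.
By total probability, P(X < 6.9) = 0.333333·0.983625 + 0.333333·0.884242 + 0.333333·0.577895 = 0.815254.

0.8153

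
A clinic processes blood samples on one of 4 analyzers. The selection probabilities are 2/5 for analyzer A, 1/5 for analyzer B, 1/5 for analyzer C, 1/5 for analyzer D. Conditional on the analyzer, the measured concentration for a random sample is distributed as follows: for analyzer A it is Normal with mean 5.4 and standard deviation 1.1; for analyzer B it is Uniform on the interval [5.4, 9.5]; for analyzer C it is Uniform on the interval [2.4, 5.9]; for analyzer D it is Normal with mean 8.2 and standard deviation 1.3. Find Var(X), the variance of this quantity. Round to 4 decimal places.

Per component, A: μ=5.4, E[X²]=30.37; B: μ=7.45, E[X²]=56.9033; C: μ=4.15, E[X²]=18.2433; D: μ=8.2, E[X²]=68.93.
E[X] = 0.4·5.4 + 0.2·7.45 + 0.2·4.15 + 0.2·8.2 = 6.12.
E[X²] = 0.4·30.37 + 0.2·56.9033 + 0.2·18.2433 + 0.2·68.93 = 40.9633.
Var(X) = E[X²] − (E[X])² = 40.9633 − 37.4544 = 3.50893.

3.5089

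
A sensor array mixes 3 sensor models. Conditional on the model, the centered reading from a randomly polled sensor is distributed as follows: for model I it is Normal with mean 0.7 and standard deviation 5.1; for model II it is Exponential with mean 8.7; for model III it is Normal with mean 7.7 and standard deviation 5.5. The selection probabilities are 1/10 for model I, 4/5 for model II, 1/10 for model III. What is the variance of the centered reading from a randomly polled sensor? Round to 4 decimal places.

Per component, I: μ=0.7, E[X²]=26.5; II: μ=8.7, E[X²]=151.38; III: μ=7.7, E[X²]=89.54.
E[X] = 0.1·0.7 + 0.8·8.7 + 0.1·7.7 = 7.8.
E[X²] = 0.1·26.5 + 0.8·151.38 + 0.1·89.54 = 132.708.
Var(X) = E[X²] − (E[X])² = 132.708 − 60.84 = 71.868.

71.8680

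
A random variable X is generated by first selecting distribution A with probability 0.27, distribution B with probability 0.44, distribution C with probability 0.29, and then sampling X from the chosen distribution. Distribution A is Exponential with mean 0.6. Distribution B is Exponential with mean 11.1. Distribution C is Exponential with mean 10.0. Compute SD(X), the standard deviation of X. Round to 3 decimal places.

Per component, A: μ=0.6, E[X²]=0.72; B: μ=11.1, E[X²]=246.42; C: μ=10, E[X²]=200.
E[X] = 0.27·0.6 + 0.44·11.1 + 0.29·10 = 7.946.
E[X²] = 0.27·0.72 + 0.44·246.42 + 0.29·200 = 166.619.
Var(X) = E[X²] − (E[X])² = 166.619 − 63.1389 = 103.48.
SD(X) = √103.48 = 10.1725.

10.173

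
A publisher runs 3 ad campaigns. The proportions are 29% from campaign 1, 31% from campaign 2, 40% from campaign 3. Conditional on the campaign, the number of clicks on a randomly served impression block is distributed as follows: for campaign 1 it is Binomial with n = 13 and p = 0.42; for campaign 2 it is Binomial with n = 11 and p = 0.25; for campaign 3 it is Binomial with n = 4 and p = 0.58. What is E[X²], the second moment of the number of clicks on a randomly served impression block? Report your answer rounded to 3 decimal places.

15.090

For each component E[X²] = Var + (mean)², giving 1: 32.9784; 2: 9.625; 3: 6.3568.
Overall E[X²] = 0.29·32.9784 + 0.31·9.625 + 0.4·6.3568 = 15.0902.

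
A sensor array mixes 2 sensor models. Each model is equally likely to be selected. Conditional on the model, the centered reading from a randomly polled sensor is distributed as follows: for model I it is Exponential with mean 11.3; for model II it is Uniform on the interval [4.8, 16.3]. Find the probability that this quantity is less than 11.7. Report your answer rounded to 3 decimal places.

Conditional on each model, P(X < 11.7): I: 0.644915; II: 0.6.
By total probability, P(X < 11.7) = 0.5·0.644915 + 0.5·0.6 = 0.622458.

0.622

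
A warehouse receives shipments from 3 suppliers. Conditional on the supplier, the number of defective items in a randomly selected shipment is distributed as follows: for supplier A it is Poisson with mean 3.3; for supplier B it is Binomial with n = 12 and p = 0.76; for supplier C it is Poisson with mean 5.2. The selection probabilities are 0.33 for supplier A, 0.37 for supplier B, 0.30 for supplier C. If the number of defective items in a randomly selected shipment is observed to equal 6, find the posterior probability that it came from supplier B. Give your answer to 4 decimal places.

Likelihoods P(X=6 | ·): A: 0.0661575; B: 0.0340268; C: 0.15148.
Posterior ∝ prior × likelihood. Numerator for B: 0.37·0.0340268 = 0.0125899.
Normalizing constant: 0.33·0.0661575 + 0.37·0.0340268 + 0.3·0.15148 = 0.079866.
P(B | observation) = 0.0125899 / 0.079866 = 0.157638.

0.1576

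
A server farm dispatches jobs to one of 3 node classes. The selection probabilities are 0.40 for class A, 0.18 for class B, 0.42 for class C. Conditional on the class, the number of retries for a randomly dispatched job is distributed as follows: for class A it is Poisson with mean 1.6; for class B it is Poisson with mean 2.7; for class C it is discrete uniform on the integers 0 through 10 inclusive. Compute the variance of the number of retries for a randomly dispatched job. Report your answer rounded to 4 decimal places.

Per component, A: μ=1.6, E[X²]=4.16; B: μ=2.7, E[X²]=9.99; C: μ=5, E[X²]=35.
E[X] = 0.4·1.6 + 0.18·2.7 + 0.42·5 = 3.226.
E[X²] = 0.4·4.16 + 0.18·9.99 + 0.42·35 = 18.1622.
Var(X) = E[X²] − (E[X])² = 18.1622 − 10.4071 = 7.75512.

7.7551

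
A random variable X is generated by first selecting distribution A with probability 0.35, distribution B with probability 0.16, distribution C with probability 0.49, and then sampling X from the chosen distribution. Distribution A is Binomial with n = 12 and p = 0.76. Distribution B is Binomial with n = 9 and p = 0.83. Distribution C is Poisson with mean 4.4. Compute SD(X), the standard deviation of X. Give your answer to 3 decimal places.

2.800

Per component, A: μ=9.12, E[X²]=85.3632; B: μ=7.47, E[X²]=57.0708; C: μ=4.4, E[X²]=23.76.
E[X] = 0.35·9.12 + 0.16·7.47 + 0.49·4.4 = 6.5432.
E[X²] = 0.35·85.3632 + 0.16·57.0708 + 0.49·23.76 = 50.6508.
Var(X) = E[X²] − (E[X])² = 50.6508 − 42.8135 = 7.83738.
SD(X) = √7.83738 = 2.79953.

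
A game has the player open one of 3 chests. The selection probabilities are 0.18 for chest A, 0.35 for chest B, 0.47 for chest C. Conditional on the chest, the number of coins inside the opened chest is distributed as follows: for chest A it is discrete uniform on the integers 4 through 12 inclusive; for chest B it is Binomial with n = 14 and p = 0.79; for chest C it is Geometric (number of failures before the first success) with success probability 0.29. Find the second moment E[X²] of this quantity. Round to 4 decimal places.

63.1313

For each component E[X²] = Var + (mean)², giving A: 70.6667; B: 124.646; C: 14.4364.
Overall E[X²] = 0.18·70.6667 + 0.35·124.646 + 0.47·14.4364 = 63.1313.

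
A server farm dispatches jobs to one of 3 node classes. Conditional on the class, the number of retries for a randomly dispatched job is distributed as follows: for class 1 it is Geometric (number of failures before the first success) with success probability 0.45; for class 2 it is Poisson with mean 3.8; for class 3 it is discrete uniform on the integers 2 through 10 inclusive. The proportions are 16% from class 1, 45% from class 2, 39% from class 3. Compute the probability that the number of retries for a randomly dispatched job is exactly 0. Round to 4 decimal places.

0.0821

Conditional on each class, P(X = 0): 1: 0.45; 2: 0.0223708; 3: 0.
By total probability, P(X = 0) = 0.16·0.45 + 0.45·0.0223708 + 0.39·0 = 0.0820668.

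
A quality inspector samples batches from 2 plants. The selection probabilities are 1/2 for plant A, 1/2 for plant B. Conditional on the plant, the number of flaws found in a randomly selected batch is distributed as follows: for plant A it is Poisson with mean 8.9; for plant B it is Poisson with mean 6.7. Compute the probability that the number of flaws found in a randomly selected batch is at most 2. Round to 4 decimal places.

0.0219

Conditional on each plant, P(X ≤ 2): A: 0.00675193; B: 0.0371058.
By total probability, P(X ≤ 2) = 0.5·0.00675193 + 0.5·0.0371058 = 0.0219289.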